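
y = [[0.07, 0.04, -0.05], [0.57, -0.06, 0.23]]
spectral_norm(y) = 0.62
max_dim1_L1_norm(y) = 0.86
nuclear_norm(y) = 0.70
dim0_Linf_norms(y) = [0.57, 0.06, 0.23]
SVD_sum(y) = [[0.04, -0.0, 0.02], [0.57, -0.06, 0.23]] + [[0.03, 0.04, -0.07], [-0.00, -0.0, 0.00]]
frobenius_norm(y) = 0.62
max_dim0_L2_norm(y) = 0.57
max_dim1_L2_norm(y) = 0.62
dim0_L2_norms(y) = [0.57, 0.07, 0.24]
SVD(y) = [[-0.07, -1.0], [-1.00, 0.07]] @ diag([0.6190367430530328, 0.08481456685200679]) @ [[-0.93, 0.09, -0.37], [-0.36, -0.52, 0.78]]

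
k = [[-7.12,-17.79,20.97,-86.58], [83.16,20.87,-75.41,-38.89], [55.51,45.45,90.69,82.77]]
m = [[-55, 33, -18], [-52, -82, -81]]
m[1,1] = -82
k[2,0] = 55.51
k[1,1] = 20.87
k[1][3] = -38.89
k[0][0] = -7.12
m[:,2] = [-18, -81]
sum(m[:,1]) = -49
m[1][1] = -82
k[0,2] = 20.97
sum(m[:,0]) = -107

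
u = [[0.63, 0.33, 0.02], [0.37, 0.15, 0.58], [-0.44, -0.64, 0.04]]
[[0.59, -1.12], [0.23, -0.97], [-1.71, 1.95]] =u@[[-0.74,-0.20],[3.19,-2.96],[0.05,-0.78]]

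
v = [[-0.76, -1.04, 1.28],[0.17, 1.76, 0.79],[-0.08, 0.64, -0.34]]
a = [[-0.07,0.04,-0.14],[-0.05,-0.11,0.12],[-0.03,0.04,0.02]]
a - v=[[0.69,1.08,-1.42], [-0.22,-1.87,-0.67], [0.05,-0.6,0.36]]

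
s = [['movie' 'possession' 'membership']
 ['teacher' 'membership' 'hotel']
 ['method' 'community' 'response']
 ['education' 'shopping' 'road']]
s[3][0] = 'education'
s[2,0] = 'method'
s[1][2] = 'hotel'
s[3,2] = 'road'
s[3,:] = ['education', 'shopping', 'road']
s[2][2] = 'response'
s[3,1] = 'shopping'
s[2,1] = 'community'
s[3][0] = 'education'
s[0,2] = 'membership'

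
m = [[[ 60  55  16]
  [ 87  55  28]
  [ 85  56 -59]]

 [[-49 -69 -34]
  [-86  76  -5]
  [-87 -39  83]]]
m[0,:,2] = [16, 28, -59]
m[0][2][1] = 56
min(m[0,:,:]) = -59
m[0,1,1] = 55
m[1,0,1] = -69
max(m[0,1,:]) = 87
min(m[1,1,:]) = -86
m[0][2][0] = 85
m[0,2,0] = 85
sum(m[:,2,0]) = -2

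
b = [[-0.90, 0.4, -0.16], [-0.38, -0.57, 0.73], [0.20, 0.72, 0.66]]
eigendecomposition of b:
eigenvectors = [[-0.71+0.00j, (-0.71-0j), 0.01+0.00j], [0.01-0.64j, (0.01+0.64j), (0.42+0j)], [0.01+0.30j, 0.01-0.30j, 0.91+0.00j]]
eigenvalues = [(-0.9+0.43j), (-0.9-0.43j), (1+0j)]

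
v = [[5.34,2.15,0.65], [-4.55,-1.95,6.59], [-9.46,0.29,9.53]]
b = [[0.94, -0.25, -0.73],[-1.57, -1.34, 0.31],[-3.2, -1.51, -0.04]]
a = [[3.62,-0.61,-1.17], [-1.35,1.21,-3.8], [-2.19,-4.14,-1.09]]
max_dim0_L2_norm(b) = 3.69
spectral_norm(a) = 5.06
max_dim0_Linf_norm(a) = 4.14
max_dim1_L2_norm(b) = 3.54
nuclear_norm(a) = 12.80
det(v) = -163.10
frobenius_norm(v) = 16.79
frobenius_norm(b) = 4.28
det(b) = 2.15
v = b @ a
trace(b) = -0.44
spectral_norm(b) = 4.14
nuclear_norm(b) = 5.65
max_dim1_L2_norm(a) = 4.81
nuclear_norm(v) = 22.86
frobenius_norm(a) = 7.46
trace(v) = 12.92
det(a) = -75.54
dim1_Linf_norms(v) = [5.34, 6.59, 9.53]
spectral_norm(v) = 15.96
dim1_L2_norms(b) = [1.22, 2.09, 3.54]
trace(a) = 3.74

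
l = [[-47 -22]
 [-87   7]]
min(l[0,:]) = -47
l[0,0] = -47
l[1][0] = -87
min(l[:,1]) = -22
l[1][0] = -87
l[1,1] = 7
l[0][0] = -47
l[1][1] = 7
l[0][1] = -22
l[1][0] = -87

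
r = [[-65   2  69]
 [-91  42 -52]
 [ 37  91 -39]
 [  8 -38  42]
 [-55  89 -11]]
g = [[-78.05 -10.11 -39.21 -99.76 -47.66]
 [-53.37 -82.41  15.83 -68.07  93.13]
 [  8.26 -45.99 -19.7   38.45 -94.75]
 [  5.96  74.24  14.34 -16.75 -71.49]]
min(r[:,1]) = -38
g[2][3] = 38.45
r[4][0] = -55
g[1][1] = -82.41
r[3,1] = -38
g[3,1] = 74.24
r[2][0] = 37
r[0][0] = -65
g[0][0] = -78.05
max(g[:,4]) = 93.13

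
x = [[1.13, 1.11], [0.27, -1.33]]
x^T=[[1.13, 0.27], [1.11, -1.33]]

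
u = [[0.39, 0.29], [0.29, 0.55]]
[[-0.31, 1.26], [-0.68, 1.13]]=u @[[0.21, 2.78], [-1.34, 0.59]]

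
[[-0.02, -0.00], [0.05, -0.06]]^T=[[-0.02, 0.05], [-0.0, -0.06]]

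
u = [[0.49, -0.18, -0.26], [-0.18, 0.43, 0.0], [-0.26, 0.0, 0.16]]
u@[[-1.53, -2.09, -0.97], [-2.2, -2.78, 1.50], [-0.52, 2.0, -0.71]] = [[-0.22,-1.04,-0.56], [-0.67,-0.82,0.82], [0.31,0.86,0.14]]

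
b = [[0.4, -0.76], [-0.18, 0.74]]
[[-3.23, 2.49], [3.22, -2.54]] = b @ [[0.36,-0.57], [4.44,-3.57]]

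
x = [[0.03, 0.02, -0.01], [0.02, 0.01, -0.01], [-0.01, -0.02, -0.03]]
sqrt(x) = [[(0.14+0.01j), 0.10-0.01j, -0.03+0.02j], [(0.09-0.01j), 0.06+0.04j, -0.02+0.03j], [-0.04+0.01j, -0.03+0.07j, 0.01+0.17j]]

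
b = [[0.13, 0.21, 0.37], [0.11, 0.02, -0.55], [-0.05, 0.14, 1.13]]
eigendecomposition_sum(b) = [[-0.0, 0.00, 0.00], [0.0, -0.0, -0.0], [-0.00, 0.0, 0.0]] + [[0.14, 0.16, 0.04], [0.09, 0.1, 0.02], [-0.01, -0.01, -0.0]] + [[-0.01,0.04,0.33], [0.02,-0.07,-0.57], [-0.04,0.15,1.13]]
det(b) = -0.00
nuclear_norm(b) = 1.58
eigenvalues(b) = [-0.01, 0.24, 1.04]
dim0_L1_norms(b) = [0.29, 0.37, 2.05]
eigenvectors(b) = [[0.73, -0.86, 0.25], [-0.67, -0.51, -0.44], [0.12, 0.03, 0.86]]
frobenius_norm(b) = 1.35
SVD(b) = [[0.29, 0.86, -0.42], [-0.41, 0.51, 0.75], [0.86, -0.05, 0.5]] @ diag([1.322441377274645, 0.2510641124183686, 0.0039515980964091955]) @ [[-0.04, 0.13, 0.99], [0.68, 0.73, -0.07], [0.73, -0.67, 0.12]]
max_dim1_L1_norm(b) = 1.32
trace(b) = 1.28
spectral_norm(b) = 1.32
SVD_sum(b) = [[-0.01, 0.05, 0.39], [0.02, -0.07, -0.54], [-0.04, 0.15, 1.13]] + [[0.15,0.16,-0.02],[0.09,0.09,-0.01],[-0.01,-0.01,0.0]] + [[-0.00, 0.0, -0.0], [0.00, -0.00, 0.00], [0.0, -0.00, 0.00]]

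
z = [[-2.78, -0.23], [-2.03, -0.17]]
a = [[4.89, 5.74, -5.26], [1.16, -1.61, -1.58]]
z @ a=[[-13.86, -15.59, 14.99], [-10.12, -11.38, 10.95]]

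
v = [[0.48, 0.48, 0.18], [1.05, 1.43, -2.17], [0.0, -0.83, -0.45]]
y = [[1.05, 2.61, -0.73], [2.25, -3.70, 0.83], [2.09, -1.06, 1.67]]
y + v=[[1.53, 3.09, -0.55], [3.3, -2.27, -1.34], [2.09, -1.89, 1.22]]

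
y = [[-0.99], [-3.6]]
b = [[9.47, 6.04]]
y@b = [[-9.38, -5.98], [-34.09, -21.74]]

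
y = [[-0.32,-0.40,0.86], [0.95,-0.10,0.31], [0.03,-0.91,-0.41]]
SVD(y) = [[0.15,-0.95,-0.28],[0.89,0.01,0.45],[-0.42,-0.32,0.85]] @ diag([1.0062843787775921, 1.0012939185268812, 0.9962440653520992]) @ [[0.79, 0.23, 0.57], [0.3, 0.67, -0.68], [0.54, -0.71, -0.45]]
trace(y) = -0.83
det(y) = -1.00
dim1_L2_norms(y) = [1.0, 1.0, 1.0]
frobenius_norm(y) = 1.73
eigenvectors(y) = [[-0.20-0.52j, -0.20+0.52j, -0.61+0.00j], [(-0.64+0j), (-0.64-0j), (0.41+0j)], [(0.22-0.47j), (0.22+0.47j), 0.67+0.00j]]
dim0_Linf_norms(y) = [0.95, 0.91, 0.86]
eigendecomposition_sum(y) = [[0.03+0.31j,-0.33+0.15j,0.22+0.19j], [0.35+0.10j,0.04+0.41j,(0.29-0.17j)], [-0.19+0.22j,(-0.32-0.11j),0.02+0.27j]] + [[0.03-0.31j,(-0.33-0.15j),0.22-0.19j],  [0.35-0.10j,0.04-0.41j,0.29+0.17j],  [-0.19-0.22j,(-0.32+0.11j),0.02-0.27j]] + [[(-0.37-0j), 0.25+0.00j, 0.41-0.00j], [(0.25+0j), (-0.17-0j), (-0.28+0j)], [0.41+0.00j, (-0.28-0j), (-0.45+0j)]]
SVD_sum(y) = [[0.12, 0.03, 0.09], [0.71, 0.21, 0.52], [-0.33, -0.1, -0.24]] + [[-0.28, -0.63, 0.65],[0.00, 0.00, -0.0],[-0.1, -0.21, 0.22]] + [[-0.15,0.20,0.13], [0.24,-0.31,-0.2], [0.46,-0.6,-0.38]]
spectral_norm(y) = 1.01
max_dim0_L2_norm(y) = 1.0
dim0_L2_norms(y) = [1.0, 1.0, 1.0]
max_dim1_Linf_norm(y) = 0.95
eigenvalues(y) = [(0.08+1j), (0.08-1j), (-1+0j)]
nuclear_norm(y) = 3.00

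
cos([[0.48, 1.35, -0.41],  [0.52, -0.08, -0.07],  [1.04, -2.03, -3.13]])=[[0.65, -0.38, -0.19],[-0.06, 0.61, 0.0],[0.76, -1.59, -1.08]]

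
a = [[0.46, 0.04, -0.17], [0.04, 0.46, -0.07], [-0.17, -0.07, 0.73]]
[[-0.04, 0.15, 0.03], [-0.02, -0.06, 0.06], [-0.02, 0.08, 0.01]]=a@ [[-0.10, 0.40, 0.07], [-0.04, -0.14, 0.12], [-0.05, 0.19, 0.04]]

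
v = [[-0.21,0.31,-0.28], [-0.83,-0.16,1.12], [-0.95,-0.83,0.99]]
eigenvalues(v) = [(-0.39+0j), (0.51+0.85j), (0.51-0.85j)]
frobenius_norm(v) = 2.18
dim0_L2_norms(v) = [1.28, 0.9, 1.52]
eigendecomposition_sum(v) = [[(-0.32+0j),(0.05-0j),(-0.11-0j)], [(-0.02+0j),0.00-0.00j,-0.01-0.00j], [-0.23+0.00j,(0.04-0j),(-0.08-0j)]] + [[(0.05+0.08j), 0.13-0.00j, (-0.09-0.1j)], [(-0.4+0.21j), -0.08+0.63j, 0.56-0.34j], [(-0.36-0.13j), (-0.43+0.31j), 0.53+0.15j]] + [[(0.05-0.08j), (0.13+0j), (-0.09+0.1j)], [(-0.4-0.21j), (-0.08-0.63j), 0.56+0.34j], [-0.36+0.13j, (-0.43-0.31j), 0.53-0.15j]]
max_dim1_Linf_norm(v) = 1.12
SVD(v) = [[0.09,-0.62,-0.78], [-0.65,-0.63,0.43], [-0.76,0.47,-0.46]] @ diag([2.087319556351267, 0.5275847354972139, 0.3517831953688031]) @ [[0.59, 0.36, -0.72], [0.4, -0.91, -0.13], [0.7, 0.21, 0.68]]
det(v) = -0.39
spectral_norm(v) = 2.09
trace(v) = 0.62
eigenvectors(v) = [[-0.81+0.00j,(0.02+0.15j),0.02-0.15j], [(-0.05+0j),(-0.76+0j),-0.76-0.00j], [(-0.59+0j),-0.43-0.46j,-0.43+0.46j]]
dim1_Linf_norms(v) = [0.31, 1.12, 0.99]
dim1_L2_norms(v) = [0.47, 1.4, 1.6]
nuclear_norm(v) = 2.97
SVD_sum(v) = [[0.11, 0.07, -0.14], [-0.80, -0.49, 0.97], [-0.93, -0.57, 1.13]] + [[-0.13, 0.3, 0.04], [-0.13, 0.3, 0.04], [0.10, -0.22, -0.03]] + [[-0.19, -0.06, -0.19], [0.11, 0.03, 0.10], [-0.11, -0.03, -0.11]]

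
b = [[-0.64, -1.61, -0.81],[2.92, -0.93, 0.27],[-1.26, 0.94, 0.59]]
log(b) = [[0.98, -1.31, -0.03], [3.23, 1.05, 1.28], [-1.73, -0.58, -1.08]]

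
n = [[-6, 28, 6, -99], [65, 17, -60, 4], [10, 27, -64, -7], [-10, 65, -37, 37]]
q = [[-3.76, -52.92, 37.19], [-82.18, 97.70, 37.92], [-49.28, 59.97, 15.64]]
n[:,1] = [28, 17, 27, 65]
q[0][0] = -3.76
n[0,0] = -6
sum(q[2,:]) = 26.33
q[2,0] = -49.28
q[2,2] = 15.64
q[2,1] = 59.97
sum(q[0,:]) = -19.490000000000002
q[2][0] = -49.28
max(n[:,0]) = 65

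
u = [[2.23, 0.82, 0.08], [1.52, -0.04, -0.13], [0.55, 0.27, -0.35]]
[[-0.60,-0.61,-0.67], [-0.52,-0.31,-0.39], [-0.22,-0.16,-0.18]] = u @ [[-0.32, -0.21, -0.26], [0.12, -0.17, -0.11], [0.21, 0.01, 0.01]]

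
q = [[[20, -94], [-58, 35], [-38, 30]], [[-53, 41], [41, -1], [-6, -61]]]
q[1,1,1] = -1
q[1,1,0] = 41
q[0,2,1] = 30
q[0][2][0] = -38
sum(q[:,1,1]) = 34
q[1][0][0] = -53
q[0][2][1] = 30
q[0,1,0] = -58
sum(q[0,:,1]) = -29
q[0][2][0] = -38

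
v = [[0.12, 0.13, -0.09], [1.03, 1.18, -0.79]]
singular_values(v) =[1.77, 0.0]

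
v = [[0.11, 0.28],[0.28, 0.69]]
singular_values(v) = [0.8, 0.0]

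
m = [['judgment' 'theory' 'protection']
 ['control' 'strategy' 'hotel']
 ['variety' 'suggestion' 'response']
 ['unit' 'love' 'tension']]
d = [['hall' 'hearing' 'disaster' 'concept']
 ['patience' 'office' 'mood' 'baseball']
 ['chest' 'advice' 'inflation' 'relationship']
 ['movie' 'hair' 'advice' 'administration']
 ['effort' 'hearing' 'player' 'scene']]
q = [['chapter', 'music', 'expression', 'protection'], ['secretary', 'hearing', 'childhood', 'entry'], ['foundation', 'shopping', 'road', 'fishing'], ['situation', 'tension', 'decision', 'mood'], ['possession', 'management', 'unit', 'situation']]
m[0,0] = 'judgment'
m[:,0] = ['judgment', 'control', 'variety', 'unit']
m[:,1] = ['theory', 'strategy', 'suggestion', 'love']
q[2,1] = 'shopping'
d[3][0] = 'movie'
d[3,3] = 'administration'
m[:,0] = ['judgment', 'control', 'variety', 'unit']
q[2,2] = 'road'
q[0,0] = 'chapter'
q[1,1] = 'hearing'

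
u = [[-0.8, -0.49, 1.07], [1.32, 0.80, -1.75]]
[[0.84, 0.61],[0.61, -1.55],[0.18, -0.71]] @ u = [[0.13,0.08,-0.17], [-2.53,-1.54,3.37], [-1.08,-0.66,1.44]]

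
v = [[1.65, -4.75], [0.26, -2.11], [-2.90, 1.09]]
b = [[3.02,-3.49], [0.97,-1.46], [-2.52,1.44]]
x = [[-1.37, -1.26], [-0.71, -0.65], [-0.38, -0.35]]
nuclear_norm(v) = 8.15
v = b + x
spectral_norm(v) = 5.83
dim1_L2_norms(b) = [4.62, 1.75, 2.9]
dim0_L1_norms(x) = [2.46, 2.26]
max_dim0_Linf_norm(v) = 4.75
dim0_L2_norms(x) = [1.59, 1.46]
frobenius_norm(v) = 6.28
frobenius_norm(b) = 5.73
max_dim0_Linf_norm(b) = 3.49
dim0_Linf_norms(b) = [3.02, 3.49]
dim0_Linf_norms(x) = [1.37, 1.26]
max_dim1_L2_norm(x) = 1.86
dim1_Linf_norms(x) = [1.37, 0.71, 0.38]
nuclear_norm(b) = 6.56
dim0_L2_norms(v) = [3.35, 5.31]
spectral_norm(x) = 2.16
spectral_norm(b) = 5.66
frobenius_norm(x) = 2.16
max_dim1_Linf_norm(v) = 4.75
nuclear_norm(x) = 2.16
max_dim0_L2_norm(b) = 4.05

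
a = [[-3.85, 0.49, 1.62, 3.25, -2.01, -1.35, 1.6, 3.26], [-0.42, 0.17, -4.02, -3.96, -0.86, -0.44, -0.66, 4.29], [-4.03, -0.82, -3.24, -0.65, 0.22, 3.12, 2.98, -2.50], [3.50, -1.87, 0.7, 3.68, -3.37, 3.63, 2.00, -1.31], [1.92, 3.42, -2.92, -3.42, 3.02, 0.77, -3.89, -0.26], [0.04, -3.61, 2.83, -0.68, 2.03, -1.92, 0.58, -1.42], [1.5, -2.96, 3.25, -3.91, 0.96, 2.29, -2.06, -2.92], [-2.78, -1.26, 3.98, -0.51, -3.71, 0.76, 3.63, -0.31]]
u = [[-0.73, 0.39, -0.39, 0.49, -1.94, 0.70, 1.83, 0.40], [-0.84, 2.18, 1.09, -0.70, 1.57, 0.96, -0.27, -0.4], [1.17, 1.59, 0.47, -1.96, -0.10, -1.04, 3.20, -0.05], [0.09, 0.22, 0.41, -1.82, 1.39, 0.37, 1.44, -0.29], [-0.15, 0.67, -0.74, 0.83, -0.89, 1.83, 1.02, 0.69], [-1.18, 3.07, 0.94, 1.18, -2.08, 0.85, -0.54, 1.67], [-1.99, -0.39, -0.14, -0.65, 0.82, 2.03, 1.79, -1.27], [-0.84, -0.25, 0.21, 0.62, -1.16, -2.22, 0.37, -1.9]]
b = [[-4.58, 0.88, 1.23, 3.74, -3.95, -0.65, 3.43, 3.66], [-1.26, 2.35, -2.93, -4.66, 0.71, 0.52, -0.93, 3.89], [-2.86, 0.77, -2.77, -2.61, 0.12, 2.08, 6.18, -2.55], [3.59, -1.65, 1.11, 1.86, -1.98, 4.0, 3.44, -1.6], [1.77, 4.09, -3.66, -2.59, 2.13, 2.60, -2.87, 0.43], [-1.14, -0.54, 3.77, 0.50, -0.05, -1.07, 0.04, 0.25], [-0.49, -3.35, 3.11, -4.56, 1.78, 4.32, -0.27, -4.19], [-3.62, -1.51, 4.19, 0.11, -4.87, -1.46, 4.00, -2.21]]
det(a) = 149995.90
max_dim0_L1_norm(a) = 22.56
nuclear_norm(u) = 22.80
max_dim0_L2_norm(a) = 8.53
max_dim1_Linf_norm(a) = 4.29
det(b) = 579236.79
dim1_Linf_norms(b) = [4.58, 4.66, 6.18, 4.0, 4.09, 3.77, 4.56, 4.87]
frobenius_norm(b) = 22.31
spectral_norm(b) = 13.93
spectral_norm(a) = 12.32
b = u + a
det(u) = -0.02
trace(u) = -0.05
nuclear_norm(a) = 49.17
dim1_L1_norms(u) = [6.87, 8.01, 9.58, 6.03, 6.82, 11.51, 9.08, 7.57]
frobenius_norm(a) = 20.32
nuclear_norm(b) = 53.32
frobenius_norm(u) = 10.03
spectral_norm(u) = 5.42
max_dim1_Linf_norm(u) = 3.2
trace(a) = -4.51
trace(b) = -4.56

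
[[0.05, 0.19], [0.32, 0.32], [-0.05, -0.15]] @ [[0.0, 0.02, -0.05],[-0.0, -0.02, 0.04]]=[[0.0, -0.0, 0.01], [0.0, 0.0, -0.0], [0.0, 0.00, -0.00]]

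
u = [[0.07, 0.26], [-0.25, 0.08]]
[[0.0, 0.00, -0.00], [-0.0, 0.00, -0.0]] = u @ [[0.01, -0.0, -0.00], [0.01, 0.0, -0.01]]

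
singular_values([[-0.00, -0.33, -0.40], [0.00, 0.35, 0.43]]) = [0.76, 0.0]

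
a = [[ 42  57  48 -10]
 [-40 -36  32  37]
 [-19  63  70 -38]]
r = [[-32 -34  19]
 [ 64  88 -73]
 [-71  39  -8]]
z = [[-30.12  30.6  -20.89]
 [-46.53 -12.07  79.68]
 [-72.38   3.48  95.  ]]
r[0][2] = 19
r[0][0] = -32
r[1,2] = -73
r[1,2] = -73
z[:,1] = [30.6, -12.07, 3.48]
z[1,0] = -46.53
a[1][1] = -36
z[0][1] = 30.6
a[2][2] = 70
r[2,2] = -8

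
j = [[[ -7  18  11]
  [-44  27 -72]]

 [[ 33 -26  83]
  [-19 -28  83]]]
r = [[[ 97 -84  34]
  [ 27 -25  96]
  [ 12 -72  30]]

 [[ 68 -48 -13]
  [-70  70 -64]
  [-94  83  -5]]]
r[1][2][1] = 83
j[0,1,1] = 27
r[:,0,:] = [[97, -84, 34], [68, -48, -13]]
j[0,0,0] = -7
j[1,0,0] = 33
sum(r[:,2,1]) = 11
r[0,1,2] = 96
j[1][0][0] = 33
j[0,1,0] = -44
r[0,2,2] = 30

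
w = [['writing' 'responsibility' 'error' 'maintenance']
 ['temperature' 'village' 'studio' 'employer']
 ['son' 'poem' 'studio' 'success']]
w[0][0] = 'writing'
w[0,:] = ['writing', 'responsibility', 'error', 'maintenance']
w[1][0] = 'temperature'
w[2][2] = 'studio'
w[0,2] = 'error'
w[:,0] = ['writing', 'temperature', 'son']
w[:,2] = ['error', 'studio', 'studio']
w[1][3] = 'employer'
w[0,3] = 'maintenance'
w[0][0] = 'writing'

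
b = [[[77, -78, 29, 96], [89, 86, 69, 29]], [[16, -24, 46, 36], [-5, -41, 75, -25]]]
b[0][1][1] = 86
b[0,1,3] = 29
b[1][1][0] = -5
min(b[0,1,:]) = 29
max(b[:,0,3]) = 96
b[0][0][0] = 77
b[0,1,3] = 29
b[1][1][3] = -25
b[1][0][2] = 46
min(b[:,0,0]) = 16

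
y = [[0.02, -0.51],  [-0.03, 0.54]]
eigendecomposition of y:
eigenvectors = [[-1.00,0.68], [-0.05,-0.73]]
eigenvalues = [-0.01, 0.57]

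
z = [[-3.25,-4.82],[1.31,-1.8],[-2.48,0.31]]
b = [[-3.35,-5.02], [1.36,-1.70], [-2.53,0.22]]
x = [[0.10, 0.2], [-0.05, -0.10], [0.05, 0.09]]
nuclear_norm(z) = 9.03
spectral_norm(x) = 0.27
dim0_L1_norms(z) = [7.04, 6.93]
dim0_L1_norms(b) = [7.24, 6.94]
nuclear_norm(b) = 9.23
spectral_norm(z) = 5.97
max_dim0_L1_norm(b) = 7.24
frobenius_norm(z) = 6.71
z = x + b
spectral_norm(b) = 6.20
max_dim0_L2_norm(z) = 5.15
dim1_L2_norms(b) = [6.04, 2.18, 2.54]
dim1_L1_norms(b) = [8.37, 3.06, 2.75]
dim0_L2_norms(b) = [4.41, 5.3]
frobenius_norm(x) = 0.27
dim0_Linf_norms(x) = [0.1, 0.2]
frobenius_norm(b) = 6.90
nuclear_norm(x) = 0.27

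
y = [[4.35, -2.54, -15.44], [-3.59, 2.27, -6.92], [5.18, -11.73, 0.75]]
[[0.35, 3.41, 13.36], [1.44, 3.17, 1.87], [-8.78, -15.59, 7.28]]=y@ [[0.31, 0.7, 0.46], [0.88, 1.62, -0.46], [-0.08, -0.29, -0.66]]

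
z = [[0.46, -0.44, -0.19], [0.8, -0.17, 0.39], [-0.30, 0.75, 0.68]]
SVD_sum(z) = [[0.4, -0.46, -0.25], [0.28, -0.32, -0.17], [-0.59, 0.67, 0.37]] + [[0.06, 0.02, 0.06],[0.52, 0.15, 0.56],[0.29, 0.08, 0.31]] + [[0.00,0.00,-0.0], [-0.0,-0.0,0.00], [0.0,0.0,-0.0]]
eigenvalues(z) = [-0.01, 0.16, 0.82]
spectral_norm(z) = 1.25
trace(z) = 0.97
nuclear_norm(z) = 2.15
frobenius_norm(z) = 1.54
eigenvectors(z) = [[0.42, 0.54, -0.45],[0.7, 0.62, -0.01],[-0.58, -0.58, 0.89]]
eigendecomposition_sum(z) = [[0.03, -0.01, 0.01], [0.04, -0.02, 0.02], [-0.04, 0.01, -0.02]] + [[0.66, -0.12, 0.33],[0.76, -0.14, 0.39],[-0.72, 0.13, -0.36]] + [[-0.23, -0.31, -0.54], [-0.01, -0.01, -0.02], [0.45, 0.60, 1.06]]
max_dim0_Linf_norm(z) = 0.8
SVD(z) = [[-0.53, -0.1, 0.85], [-0.36, -0.87, -0.33], [0.77, -0.48, 0.42]] @ diag([1.2533684509510525, 0.8979233802594032, 0.001062706020622896]) @ [[-0.61, 0.69, 0.38],[-0.67, -0.19, -0.72],[0.43, 0.70, -0.58]]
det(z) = -0.00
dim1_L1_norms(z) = [1.09, 1.36, 1.73]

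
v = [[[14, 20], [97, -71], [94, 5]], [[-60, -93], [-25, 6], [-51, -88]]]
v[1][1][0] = -25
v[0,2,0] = 94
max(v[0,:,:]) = 97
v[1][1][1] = 6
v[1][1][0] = -25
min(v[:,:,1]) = -93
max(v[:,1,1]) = 6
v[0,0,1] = 20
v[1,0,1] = -93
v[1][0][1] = -93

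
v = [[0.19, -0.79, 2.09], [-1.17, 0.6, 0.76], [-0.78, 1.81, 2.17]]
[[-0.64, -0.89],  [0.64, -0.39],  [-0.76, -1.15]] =v @ [[-1.0, -0.01], [-0.41, -0.09], [-0.37, -0.46]]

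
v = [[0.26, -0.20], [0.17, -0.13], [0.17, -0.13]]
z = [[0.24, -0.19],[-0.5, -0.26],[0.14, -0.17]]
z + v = [[0.5, -0.39], [-0.33, -0.39], [0.31, -0.30]]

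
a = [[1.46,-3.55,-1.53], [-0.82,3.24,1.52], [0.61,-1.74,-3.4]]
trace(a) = 1.30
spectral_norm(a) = 6.41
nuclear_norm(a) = 8.85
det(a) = -4.78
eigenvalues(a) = [3.77, 0.44, -2.91]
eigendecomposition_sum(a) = [[1.09, -3.86, -1.05],[-0.84, 2.96, 0.81],[0.3, -1.05, -0.29]] + [[0.32, 0.43, 0.04], [0.09, 0.12, 0.01], [0.01, 0.01, 0.00]] + [[0.05,-0.12,-0.52], [-0.07,0.16,0.70], [0.3,-0.71,-3.12]]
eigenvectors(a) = [[-0.78, 0.96, 0.16], [0.6, 0.26, -0.22], [-0.21, 0.03, 0.96]]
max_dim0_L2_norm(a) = 5.11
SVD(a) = [[-0.63, -0.44, 0.64],[0.56, 0.31, 0.77],[-0.54, 0.84, 0.06]] @ diag([6.408474779009969, 2.077970976519548, 0.3585911704650607]) @ [[-0.27, 0.78, 0.57], [-0.19, 0.54, -0.82], [0.95, 0.33, -0.00]]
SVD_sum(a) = [[1.07, -3.13, -2.29],[-0.96, 2.8, 2.05],[0.92, -2.69, -1.96]] + [[0.17, -0.5, 0.76], [-0.12, 0.35, -0.53], [-0.33, 0.94, -1.44]] + [[0.22, 0.07, -0.0],[0.26, 0.09, -0.00],[0.02, 0.01, -0.0]]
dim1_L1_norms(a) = [6.54, 5.58, 5.75]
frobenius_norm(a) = 6.75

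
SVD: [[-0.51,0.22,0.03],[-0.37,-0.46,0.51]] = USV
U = [[0.30, 0.96],[0.96, -0.3]]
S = [0.8, 0.53]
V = [[-0.63,-0.47,0.62],[-0.72,0.66,-0.23]]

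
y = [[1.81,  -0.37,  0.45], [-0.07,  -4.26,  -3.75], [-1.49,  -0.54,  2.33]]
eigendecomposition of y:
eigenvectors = [[0.20-0.46j, 0.20+0.46j, -0.05+0.00j], [-0.43+0.06j, -0.43-0.06j, -0.99+0.00j], [(0.75+0j), (0.75-0j), (-0.09+0j)]]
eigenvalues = [(2.24+0.88j), (2.24-0.88j), (-4.6+0j)]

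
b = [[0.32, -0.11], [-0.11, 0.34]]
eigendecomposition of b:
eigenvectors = [[-0.74, 0.67], [-0.67, -0.74]]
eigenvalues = [0.22, 0.44]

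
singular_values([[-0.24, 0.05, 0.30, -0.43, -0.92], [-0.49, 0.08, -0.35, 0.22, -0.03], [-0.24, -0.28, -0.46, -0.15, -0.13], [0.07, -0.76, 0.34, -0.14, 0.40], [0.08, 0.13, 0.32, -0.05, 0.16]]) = [1.17, 0.95, 0.79, 0.34, 0.13]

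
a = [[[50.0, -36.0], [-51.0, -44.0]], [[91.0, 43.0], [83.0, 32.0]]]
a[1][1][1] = 32.0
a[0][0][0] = 50.0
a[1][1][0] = 83.0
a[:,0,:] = [[50.0, -36.0], [91.0, 43.0]]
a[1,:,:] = [[91.0, 43.0], [83.0, 32.0]]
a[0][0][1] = -36.0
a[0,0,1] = -36.0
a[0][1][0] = -51.0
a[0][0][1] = -36.0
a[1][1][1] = 32.0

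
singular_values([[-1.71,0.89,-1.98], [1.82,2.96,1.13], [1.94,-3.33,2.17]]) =[5.11, 3.8, 0.23]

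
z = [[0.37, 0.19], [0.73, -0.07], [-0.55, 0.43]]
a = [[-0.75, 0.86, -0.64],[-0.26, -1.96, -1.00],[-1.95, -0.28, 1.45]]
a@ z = [[0.7, -0.48], [-0.98, -0.34], [-1.72, 0.27]]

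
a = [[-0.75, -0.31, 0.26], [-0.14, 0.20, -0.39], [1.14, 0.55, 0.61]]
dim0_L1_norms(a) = [2.03, 1.06, 1.26]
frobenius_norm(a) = 1.71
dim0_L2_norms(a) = [1.37, 0.66, 0.77]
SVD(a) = [[-0.45, -0.74, -0.51], [-0.10, 0.61, -0.79], [0.89, -0.3, -0.35]] @ diag([1.5627071104340429, 0.6504316037279, 0.21676073415366692]) @ [[0.87, 0.39, 0.3], [0.19, 0.29, -0.94], [0.45, -0.88, -0.17]]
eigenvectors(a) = [[0.81+0.00j, 0.30+0.02j, (0.3-0.02j)], [(-0.1+0j), (-0.79+0j), (-0.79-0j)], [-0.58+0.00j, 0.46+0.26j, 0.46-0.26j]]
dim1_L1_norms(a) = [1.32, 0.73, 2.3]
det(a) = -0.22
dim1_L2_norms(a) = [0.85, 0.46, 1.41]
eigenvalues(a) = [(-0.9+0j), (0.48+0.13j), (0.48-0.13j)]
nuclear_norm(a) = 2.43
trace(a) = 0.06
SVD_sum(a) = [[-0.61, -0.27, -0.21], [-0.14, -0.06, -0.05], [1.21, 0.54, 0.41]] + [[-0.09,-0.14,0.45], [0.08,0.11,-0.37], [-0.04,-0.06,0.18]] + [[-0.05, 0.10, 0.02], [-0.08, 0.15, 0.03], [-0.03, 0.07, 0.01]]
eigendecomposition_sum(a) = [[(-0.88+0j), -0.29+0.00j, 0.08+0.00j], [(0.11-0j), (0.04-0j), -0.01-0.00j], [0.62-0.00j, (0.2-0j), (-0.05-0j)]] + [[0.06-0.21j,(-0.01-0.26j),0.09-0.25j], [(-0.12+0.57j),0.08+0.67j,-0.19+0.68j], [0.26-0.29j,0.17-0.42j,0.33-0.33j]] + [[0.06+0.21j, -0.01+0.26j, 0.09+0.25j], [(-0.12-0.57j), 0.08-0.67j, -0.19-0.68j], [(0.26+0.29j), (0.17+0.42j), 0.33+0.33j]]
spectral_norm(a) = 1.56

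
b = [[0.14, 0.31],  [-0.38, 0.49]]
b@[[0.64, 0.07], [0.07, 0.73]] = [[0.11,0.24], [-0.21,0.33]]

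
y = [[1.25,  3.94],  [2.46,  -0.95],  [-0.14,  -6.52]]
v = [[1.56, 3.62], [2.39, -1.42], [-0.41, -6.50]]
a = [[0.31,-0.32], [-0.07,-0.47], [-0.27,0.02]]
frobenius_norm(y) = 8.16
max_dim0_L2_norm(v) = 7.57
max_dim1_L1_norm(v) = 6.91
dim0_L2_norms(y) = [2.76, 7.68]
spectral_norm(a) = 0.59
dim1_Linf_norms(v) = [3.62, 2.39, 6.5]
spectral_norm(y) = 7.69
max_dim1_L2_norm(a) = 0.48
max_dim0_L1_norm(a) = 0.81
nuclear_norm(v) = 10.40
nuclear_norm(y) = 10.41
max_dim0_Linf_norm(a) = 0.47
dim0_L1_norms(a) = [0.65, 0.81]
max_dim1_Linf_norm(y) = 6.52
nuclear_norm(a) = 0.97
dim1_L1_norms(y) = [5.19, 3.41, 6.66]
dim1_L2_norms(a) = [0.45, 0.48, 0.27]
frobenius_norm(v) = 8.10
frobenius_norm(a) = 0.71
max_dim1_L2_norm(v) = 6.51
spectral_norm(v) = 7.61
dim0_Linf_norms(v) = [2.39, 6.5]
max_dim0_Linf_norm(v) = 6.5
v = y + a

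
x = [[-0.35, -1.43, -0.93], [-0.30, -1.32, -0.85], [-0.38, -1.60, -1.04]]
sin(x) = [[-0.07, -0.22, -0.15],[-0.04, -0.22, -0.14],[-0.07, -0.25, -0.17]]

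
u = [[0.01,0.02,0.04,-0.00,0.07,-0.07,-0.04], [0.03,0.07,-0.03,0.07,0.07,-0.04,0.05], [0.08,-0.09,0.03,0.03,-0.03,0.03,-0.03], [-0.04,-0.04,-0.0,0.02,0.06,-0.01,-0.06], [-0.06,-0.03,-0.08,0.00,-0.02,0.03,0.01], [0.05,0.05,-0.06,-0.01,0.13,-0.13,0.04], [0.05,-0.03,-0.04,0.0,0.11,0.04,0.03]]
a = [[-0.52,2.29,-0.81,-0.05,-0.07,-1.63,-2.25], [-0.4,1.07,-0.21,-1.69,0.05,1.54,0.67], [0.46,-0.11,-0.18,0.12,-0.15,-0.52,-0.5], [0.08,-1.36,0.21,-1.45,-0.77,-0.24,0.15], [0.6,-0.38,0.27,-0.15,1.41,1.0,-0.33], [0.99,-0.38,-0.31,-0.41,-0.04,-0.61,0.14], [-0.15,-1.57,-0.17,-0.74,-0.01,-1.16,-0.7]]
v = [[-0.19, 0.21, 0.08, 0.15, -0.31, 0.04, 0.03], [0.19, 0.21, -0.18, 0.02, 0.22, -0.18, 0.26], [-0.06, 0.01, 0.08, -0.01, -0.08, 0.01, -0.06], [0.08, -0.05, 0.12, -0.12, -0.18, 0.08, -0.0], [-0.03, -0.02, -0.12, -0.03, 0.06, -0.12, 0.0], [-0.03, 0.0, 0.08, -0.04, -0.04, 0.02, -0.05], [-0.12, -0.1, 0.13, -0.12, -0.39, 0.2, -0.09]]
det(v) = -0.00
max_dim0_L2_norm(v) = 0.58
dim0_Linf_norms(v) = [0.19, 0.21, 0.18, 0.15, 0.39, 0.2, 0.26]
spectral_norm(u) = 0.27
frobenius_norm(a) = 6.07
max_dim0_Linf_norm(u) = 0.13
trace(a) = -0.98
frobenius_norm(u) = 0.37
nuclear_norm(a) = 13.20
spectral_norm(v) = 0.78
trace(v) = -0.03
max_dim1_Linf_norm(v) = 0.39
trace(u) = 0.01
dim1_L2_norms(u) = [0.12, 0.14, 0.14, 0.1, 0.11, 0.21, 0.14]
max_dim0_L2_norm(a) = 3.32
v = a @ u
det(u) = 0.00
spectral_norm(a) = 3.97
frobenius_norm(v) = 0.93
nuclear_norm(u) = 0.83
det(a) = 5.09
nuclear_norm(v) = 1.73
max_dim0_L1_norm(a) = 7.16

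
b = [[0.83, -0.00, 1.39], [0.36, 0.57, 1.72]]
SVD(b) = [[-0.65, -0.76], [-0.76, 0.65]] @ diag([2.3948984754805953, 0.5462245803153849]) @ [[-0.34, -0.18, -0.92], [-0.72, 0.68, 0.13]]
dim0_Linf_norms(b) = [0.83, 0.57, 1.72]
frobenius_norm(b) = 2.46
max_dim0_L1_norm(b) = 3.11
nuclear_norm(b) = 2.94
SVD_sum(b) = [[0.53, 0.28, 1.44],[0.62, 0.33, 1.67]] + [[0.3,-0.28,-0.05], [-0.26,0.24,0.05]]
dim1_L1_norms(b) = [2.22, 2.65]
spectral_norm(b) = 2.39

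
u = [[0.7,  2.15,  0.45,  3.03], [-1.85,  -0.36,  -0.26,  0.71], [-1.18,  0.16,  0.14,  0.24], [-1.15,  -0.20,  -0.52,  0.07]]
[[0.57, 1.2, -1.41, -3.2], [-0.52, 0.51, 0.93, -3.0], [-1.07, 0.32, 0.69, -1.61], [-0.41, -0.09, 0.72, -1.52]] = u@ [[0.86, -0.13, -0.65, 1.13],[-0.98, -0.22, 0.07, -0.16],[-0.64, 0.62, -0.03, 0.32],[0.78, 0.49, -0.36, -1.25]]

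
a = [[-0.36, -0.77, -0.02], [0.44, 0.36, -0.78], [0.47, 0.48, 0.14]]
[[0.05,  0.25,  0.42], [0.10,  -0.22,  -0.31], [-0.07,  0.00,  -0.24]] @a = [[0.29, 0.25, -0.14],[-0.28, -0.30, 0.13],[-0.09, -0.06, -0.03]]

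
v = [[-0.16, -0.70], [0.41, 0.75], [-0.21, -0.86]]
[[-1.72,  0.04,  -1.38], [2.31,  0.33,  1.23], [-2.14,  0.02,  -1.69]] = v @[[1.95,1.56,-1.06],  [2.01,-0.41,2.22]]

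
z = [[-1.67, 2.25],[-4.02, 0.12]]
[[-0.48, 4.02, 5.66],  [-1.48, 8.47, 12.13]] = z@[[0.37, -2.1, -3.01], [0.06, 0.23, 0.28]]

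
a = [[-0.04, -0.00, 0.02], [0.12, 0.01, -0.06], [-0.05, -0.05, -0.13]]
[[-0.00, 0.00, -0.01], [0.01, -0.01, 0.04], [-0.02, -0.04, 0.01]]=a @ [[0.05, 0.06, 0.27], [0.28, -0.02, -0.00], [-0.01, 0.31, -0.16]]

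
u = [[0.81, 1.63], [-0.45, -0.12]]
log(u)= [[0.50,2.55],[-0.7,-0.95]]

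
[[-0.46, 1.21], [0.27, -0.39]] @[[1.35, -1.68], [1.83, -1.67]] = [[1.59, -1.25], [-0.35, 0.2]]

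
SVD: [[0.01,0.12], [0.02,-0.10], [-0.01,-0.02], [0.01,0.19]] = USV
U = [[0.49, 0.29], [-0.40, 0.85], [-0.08, -0.37], [0.77, 0.23]]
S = [0.25, 0.03]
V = [[0.02, 1.00], [1.0, -0.02]]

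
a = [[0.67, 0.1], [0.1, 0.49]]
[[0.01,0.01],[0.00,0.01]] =a @ [[0.01, 0.01],[0.00, 0.01]]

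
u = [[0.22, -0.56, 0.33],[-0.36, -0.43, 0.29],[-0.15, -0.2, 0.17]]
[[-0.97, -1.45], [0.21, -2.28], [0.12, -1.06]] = u@ [[-1.7, 2.14], [1.94, 2.81], [1.49, -1.04]]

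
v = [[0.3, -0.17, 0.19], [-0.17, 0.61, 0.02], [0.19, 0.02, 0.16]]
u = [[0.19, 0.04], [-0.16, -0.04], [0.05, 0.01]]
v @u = [[0.09, 0.02], [-0.13, -0.03], [0.04, 0.01]]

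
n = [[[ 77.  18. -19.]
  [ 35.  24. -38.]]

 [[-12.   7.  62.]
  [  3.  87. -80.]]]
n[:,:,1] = [[18.0, 24.0], [7.0, 87.0]]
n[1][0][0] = -12.0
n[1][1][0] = 3.0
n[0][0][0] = 77.0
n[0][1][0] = 35.0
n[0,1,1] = 24.0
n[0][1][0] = 35.0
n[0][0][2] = -19.0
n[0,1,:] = [35.0, 24.0, -38.0]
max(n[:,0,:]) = 77.0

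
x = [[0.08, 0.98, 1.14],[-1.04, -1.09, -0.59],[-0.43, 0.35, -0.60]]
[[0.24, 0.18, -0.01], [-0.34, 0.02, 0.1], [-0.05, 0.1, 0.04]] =x@[[0.13, -0.19, -0.1], [0.14, 0.14, -0.0], [0.08, 0.05, 0.00]]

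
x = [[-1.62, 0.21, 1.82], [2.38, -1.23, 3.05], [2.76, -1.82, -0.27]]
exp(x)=[[0.65, -0.5, 0.62], [1.65, -0.97, 1.74], [0.1, -0.54, 0.07]]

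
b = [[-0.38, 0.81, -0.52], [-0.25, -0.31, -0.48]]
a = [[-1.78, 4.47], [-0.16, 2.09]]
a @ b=[[-0.44,  -2.83,  -1.22], [-0.46,  -0.78,  -0.92]]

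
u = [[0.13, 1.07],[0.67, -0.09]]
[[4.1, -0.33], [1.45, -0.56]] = u@ [[2.63, -0.87], [3.51, -0.20]]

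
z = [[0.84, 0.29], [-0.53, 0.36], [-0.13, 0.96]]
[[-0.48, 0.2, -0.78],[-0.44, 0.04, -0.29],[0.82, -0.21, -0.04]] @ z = [[-0.41, -0.82], [-0.35, -0.39], [0.81, 0.12]]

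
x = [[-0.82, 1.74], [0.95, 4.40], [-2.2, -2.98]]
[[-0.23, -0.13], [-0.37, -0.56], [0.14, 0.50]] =x @ [[0.07,-0.08],[-0.10,-0.11]]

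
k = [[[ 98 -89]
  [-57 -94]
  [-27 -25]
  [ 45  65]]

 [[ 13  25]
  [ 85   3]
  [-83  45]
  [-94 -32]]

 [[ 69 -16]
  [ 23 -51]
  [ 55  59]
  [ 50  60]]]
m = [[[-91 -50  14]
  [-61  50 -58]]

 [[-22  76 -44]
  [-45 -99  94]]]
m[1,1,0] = -45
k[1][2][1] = 45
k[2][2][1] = 59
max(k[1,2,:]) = 45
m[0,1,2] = -58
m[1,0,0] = -22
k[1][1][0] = 85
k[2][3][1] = 60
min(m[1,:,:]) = -99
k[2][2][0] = 55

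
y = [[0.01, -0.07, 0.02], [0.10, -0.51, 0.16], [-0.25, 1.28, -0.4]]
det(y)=0.000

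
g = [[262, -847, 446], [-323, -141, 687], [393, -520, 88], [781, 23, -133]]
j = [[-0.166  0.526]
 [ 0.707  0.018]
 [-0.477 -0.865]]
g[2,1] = -520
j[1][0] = 0.707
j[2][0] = -0.477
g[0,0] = 262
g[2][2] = 88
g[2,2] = 88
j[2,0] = -0.477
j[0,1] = 0.526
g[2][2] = 88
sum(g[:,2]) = 1088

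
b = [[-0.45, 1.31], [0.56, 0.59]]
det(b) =-0.999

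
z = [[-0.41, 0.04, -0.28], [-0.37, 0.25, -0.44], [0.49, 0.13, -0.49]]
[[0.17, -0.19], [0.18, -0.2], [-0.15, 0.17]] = z @ [[-0.37, 0.42], [0.09, -0.11], [-0.05, 0.05]]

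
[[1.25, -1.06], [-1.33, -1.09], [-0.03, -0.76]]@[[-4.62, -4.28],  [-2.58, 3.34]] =[[-3.04, -8.89], [8.96, 2.05], [2.10, -2.41]]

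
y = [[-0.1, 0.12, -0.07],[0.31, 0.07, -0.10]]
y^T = [[-0.10, 0.31], [0.12, 0.07], [-0.07, -0.10]]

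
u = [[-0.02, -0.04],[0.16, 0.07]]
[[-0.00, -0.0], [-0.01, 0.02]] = u@[[-0.07, 0.06], [0.05, 0.08]]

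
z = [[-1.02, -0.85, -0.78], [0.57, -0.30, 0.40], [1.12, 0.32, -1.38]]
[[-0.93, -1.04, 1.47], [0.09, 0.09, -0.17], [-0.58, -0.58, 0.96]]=z@[[0.04, 0.05, -0.06], [0.52, 0.61, -0.8], [0.57, 0.6, -0.93]]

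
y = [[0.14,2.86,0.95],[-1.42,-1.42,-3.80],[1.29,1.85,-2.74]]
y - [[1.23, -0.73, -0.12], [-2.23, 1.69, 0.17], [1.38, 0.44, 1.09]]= [[-1.09, 3.59, 1.07], [0.81, -3.11, -3.97], [-0.09, 1.41, -3.83]]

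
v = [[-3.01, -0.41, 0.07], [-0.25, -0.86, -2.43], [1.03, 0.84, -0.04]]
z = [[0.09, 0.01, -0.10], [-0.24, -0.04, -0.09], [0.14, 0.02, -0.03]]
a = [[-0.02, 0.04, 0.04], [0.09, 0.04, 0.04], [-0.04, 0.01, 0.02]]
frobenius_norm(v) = 4.21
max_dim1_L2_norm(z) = 0.26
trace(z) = 0.02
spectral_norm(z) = 0.30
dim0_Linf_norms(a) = [0.09, 0.04, 0.04]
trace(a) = 0.04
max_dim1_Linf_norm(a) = 0.09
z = a @ v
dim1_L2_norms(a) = [0.06, 0.11, 0.05]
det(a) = -0.00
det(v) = -5.17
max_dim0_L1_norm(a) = 0.15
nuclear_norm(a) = 0.19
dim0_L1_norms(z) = [0.47, 0.07, 0.22]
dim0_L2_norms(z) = [0.29, 0.05, 0.14]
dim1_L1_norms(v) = [3.49, 3.54, 1.91]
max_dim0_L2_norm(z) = 0.29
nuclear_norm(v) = 6.45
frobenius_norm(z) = 0.33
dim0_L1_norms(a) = [0.15, 0.09, 0.1]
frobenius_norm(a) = 0.13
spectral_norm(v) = 3.30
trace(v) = -3.91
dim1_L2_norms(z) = [0.13, 0.26, 0.14]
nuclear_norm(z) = 0.43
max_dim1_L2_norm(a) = 0.11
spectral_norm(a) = 0.11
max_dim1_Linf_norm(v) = 3.01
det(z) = -0.00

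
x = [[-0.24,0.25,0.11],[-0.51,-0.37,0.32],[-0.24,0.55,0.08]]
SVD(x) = [[0.07, 0.52, -0.85],[-0.91, 0.39, 0.17],[0.42, 0.76, 0.5]] @ diag([0.7211687107419151, 0.6913865615846437, 0.0005595596547589497]) @ [[0.48,0.81,-0.35],[-0.73,0.59,0.35],[-0.49,-0.08,-0.87]]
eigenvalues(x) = [(-0.02+0.02j), (-0.02-0.02j), (-0.49+0j)]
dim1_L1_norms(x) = [0.6, 1.2, 0.87]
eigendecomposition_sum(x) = [[(-0.23-0.23j),  (0.03+0.04j),  (0.13+0.13j)], [(-0.02-0.04j),  0.01j,  (0.01+0.02j)], [(-0.39-0.41j),  (0.06+0.08j),  0.21+0.24j]] + [[-0.23+0.23j, 0.03-0.04j, 0.13-0.13j], [(-0.02+0.04j), -0.01j, (0.01-0.02j)], [(-0.39+0.41j), 0.06-0.08j, (0.21-0.24j)]] + [[0.23-0.00j, (0.18+0j), (-0.14+0j)], [(-0.47+0j), -0.38-0.00j, 0.30-0.00j], [(0.54-0j), (0.43+0j), (-0.35+0j)]]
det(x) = -0.00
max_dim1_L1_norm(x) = 1.2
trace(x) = -0.53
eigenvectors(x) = [[(0.5-0.01j), (0.5+0.01j), (0.3+0j)], [(0.06+0.02j), 0.06-0.02j, (-0.62+0j)], [0.86+0.00j, 0.86-0.00j, (0.72+0j)]]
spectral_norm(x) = 0.72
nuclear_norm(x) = 1.41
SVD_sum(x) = [[0.02, 0.04, -0.02], [-0.31, -0.53, 0.23], [0.14, 0.24, -0.1]] + [[-0.26,0.21,0.13],[-0.20,0.16,0.09],[-0.38,0.31,0.18]] + [[0.00, 0.00, 0.00], [-0.0, -0.0, -0.0], [-0.0, -0.0, -0.0]]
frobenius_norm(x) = 1.00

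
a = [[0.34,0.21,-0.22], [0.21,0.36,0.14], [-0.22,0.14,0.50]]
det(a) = 0.00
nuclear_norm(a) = 1.20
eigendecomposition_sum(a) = [[0.00, -0.00, 0.00], [-0.00, 0.00, -0.0], [0.0, -0.0, 0.00]] + [[0.23, 0.01, -0.31], [0.01, 0.00, -0.02], [-0.31, -0.02, 0.43]] + [[0.11, 0.2, 0.09], [0.2, 0.36, 0.16], [0.09, 0.16, 0.07]]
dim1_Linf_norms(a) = [0.34, 0.36, 0.5]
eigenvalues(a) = [0.01, 0.65, 0.54]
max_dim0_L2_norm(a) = 0.56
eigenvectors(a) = [[0.67, -0.59, 0.45], [-0.58, -0.04, 0.81], [0.46, 0.81, 0.37]]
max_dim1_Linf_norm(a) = 0.5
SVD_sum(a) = [[0.23, 0.01, -0.31], [0.01, 0.00, -0.02], [-0.31, -0.02, 0.43]] + [[0.11, 0.2, 0.09], [0.20, 0.36, 0.16], [0.09, 0.16, 0.07]] + [[0.0, -0.0, 0.00],[-0.00, 0.0, -0.0],[0.00, -0.00, 0.00]]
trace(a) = 1.20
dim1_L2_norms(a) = [0.46, 0.44, 0.56]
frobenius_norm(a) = 0.85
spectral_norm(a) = 0.65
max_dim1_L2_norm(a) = 0.56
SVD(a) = [[-0.59, -0.45, 0.67], [-0.04, -0.81, -0.58], [0.81, -0.37, 0.46]] @ diag([0.6543069033496822, 0.5396723326517888, 0.006020763998528413]) @ [[-0.59,-0.04,0.81],[-0.45,-0.81,-0.37],[0.67,-0.58,0.46]]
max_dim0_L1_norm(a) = 0.86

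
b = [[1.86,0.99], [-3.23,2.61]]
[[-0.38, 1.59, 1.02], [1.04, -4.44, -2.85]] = b @ [[-0.25, 1.06, 0.68], [0.09, -0.39, -0.25]]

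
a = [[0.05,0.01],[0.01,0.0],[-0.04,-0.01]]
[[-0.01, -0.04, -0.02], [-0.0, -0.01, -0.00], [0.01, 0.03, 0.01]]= a @ [[-0.19, -0.88, -0.43], [0.14, 0.70, 0.49]]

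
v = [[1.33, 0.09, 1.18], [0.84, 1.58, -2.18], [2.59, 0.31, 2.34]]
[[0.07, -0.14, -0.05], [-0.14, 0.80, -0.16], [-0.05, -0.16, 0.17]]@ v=[[-0.15,  -0.23,  0.27], [0.07,  1.20,  -2.28], [0.24,  -0.20,  0.69]]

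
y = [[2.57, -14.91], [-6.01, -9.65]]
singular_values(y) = [17.8, 6.43]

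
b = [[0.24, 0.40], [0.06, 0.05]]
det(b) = -0.01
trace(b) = 0.29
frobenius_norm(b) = 0.47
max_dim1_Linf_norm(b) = 0.4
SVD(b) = [[-0.99, -0.16], [-0.16, 0.99]] @ diag([0.4722863724776294, 0.025408313047542777]) @ [[-0.52, -0.85], [0.85, -0.52]]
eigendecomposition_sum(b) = [[0.25,0.36],  [0.05,0.08]] + [[-0.01, 0.04],  [0.01, -0.03]]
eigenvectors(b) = [[0.98, -0.82], [0.21, 0.57]]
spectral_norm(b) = 0.47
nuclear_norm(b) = 0.50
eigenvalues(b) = [0.33, -0.04]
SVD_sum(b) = [[0.24, 0.4],[0.04, 0.06]] + [[-0.00,0.00], [0.02,-0.01]]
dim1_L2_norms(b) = [0.47, 0.08]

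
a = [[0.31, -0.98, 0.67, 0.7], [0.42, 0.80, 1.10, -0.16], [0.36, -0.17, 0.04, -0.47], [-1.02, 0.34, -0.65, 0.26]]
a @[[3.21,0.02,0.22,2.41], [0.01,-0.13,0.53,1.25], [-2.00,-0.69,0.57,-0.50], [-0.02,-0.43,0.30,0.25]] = [[-0.37,-0.63,0.14,-0.64], [-0.84,-0.79,1.1,1.42], [1.08,0.2,-0.13,0.52], [-1.98,0.27,-0.34,-1.64]]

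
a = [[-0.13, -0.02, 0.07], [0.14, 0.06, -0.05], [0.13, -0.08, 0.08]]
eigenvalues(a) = [-0.17, 0.05, 0.13]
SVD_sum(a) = [[-0.14, -0.01, 0.02], [0.15, 0.01, -0.02], [0.11, 0.01, -0.02]] + [[0.01, -0.03, 0.03], [-0.01, 0.04, -0.04], [0.02, -0.09, 0.1]] + [[0.0,0.02,0.02], [0.00,0.02,0.01], [0.00,0.0,0.00]]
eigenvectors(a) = [[0.67,-0.22,0.27], [-0.53,-0.63,-0.15], [-0.52,-0.74,0.95]]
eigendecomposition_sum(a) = [[-0.14,0.00,0.04],[0.11,-0.00,-0.03],[0.11,-0.0,-0.03]] + [[0.01, 0.01, -0.00], [0.03, 0.04, -0.0], [0.04, 0.05, -0.00]] + [[-0.0, -0.04, 0.03],[0.00, 0.02, -0.02],[-0.01, -0.13, 0.11]]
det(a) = -0.00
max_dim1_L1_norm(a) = 0.29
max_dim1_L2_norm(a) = 0.17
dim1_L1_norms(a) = [0.22, 0.25, 0.29]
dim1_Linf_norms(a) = [0.13, 0.14, 0.13]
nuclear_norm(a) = 0.41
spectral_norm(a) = 0.23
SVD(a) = [[-0.6,  0.3,  0.74], [0.64,  -0.37,  0.67], [0.48,  0.88,  0.03]] @ diag([0.23304824291357593, 0.14942091390397155, 0.0310146249855909]) @ [[0.99,0.05,-0.15], [0.15,-0.66,0.74], [0.06,0.75,0.66]]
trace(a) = 0.01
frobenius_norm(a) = 0.28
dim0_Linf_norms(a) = [0.14, 0.08, 0.08]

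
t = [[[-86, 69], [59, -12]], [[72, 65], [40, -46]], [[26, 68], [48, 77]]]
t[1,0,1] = 65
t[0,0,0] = -86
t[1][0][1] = 65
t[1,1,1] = -46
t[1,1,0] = 40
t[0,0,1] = 69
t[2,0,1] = 68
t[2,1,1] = 77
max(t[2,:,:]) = 77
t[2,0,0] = 26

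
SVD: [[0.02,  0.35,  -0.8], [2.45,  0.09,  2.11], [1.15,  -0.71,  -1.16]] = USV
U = [[0.16, 0.25, -0.95], [-0.99, 0.02, -0.16], [-0.03, 0.97, 0.25]]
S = [3.28, 1.83, 0.56]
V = [[-0.75,-0.00,-0.67], [0.63,-0.33,-0.70], [-0.21,-0.95,0.25]]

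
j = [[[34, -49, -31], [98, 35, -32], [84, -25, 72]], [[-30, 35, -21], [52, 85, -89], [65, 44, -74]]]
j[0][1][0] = 98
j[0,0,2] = -31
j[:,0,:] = [[34, -49, -31], [-30, 35, -21]]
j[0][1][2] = -32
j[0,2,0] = 84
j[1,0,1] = 35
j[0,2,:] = [84, -25, 72]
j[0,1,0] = 98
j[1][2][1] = 44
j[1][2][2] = -74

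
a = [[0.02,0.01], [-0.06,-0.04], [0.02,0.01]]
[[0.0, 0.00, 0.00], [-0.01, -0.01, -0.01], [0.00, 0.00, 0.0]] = a @ [[0.20, 0.32, 0.16], [-0.09, -0.23, 0.03]]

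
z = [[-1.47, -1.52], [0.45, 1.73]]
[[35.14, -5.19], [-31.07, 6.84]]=z @ [[-7.30, -0.76],[-16.06, 4.15]]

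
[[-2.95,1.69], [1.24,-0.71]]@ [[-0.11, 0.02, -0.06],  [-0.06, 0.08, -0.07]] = [[0.22, 0.08, 0.06], [-0.09, -0.03, -0.02]]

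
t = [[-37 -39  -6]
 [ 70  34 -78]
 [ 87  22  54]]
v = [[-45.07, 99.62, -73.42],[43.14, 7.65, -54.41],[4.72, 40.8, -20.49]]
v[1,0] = 43.14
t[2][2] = 54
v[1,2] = -54.41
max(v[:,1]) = 99.62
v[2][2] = -20.49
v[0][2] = -73.42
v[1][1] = 7.65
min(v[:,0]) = -45.07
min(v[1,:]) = -54.41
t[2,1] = 22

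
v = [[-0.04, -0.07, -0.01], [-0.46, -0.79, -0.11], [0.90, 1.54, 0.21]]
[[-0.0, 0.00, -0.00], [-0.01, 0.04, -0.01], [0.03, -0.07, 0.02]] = v@[[0.01, -0.03, -0.05], [0.02, -0.03, 0.04], [-0.05, 0.02, 0.00]]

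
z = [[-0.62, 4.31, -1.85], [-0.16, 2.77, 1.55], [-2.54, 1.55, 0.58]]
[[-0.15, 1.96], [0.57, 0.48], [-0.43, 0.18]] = z @ [[0.28,0.07], [0.10,0.34], [0.22,-0.29]]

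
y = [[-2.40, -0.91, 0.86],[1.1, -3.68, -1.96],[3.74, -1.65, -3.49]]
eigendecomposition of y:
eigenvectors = [[0.06, 0.35, 0.51],[0.78, 0.88, -0.32],[0.63, 0.31, 0.8]]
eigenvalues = [-5.17, -3.92, -0.47]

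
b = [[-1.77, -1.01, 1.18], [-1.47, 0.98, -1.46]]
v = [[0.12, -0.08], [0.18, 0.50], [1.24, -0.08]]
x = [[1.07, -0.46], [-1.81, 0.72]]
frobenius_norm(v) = 1.36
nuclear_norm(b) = 4.65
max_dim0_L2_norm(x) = 2.1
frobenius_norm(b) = 3.29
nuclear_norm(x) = 2.30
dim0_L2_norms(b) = [2.3, 1.41, 1.88]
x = b @ v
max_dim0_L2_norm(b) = 2.3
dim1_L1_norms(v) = [0.2, 0.68, 1.32]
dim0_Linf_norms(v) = [1.24, 0.5]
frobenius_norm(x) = 2.27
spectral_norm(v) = 1.26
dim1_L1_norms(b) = [3.96, 3.91]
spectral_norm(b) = 2.36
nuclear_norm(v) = 1.77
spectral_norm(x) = 2.27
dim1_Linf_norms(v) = [0.12, 0.5, 1.24]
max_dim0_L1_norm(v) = 1.54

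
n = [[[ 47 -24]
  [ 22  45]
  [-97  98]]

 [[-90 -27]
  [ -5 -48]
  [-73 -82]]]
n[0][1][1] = 45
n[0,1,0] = 22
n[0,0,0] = 47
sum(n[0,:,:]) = 91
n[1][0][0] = -90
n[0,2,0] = -97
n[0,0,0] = 47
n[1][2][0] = -73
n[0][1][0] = 22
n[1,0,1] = -27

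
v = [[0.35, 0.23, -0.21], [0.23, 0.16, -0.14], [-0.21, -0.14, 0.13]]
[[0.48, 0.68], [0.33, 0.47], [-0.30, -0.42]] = v@[[-0.01, -0.01],[1.12, 1.59],[-1.08, -1.53]]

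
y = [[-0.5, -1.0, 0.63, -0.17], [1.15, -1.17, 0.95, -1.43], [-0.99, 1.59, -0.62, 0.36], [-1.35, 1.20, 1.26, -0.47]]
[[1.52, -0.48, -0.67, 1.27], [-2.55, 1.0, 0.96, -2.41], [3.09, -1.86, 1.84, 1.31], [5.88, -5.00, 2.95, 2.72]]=y @ [[-2.93, 1.11, -0.62, -1.63], [0.55, -1.14, 1.18, -0.08], [0.83, -1.69, -0.32, 0.87], [-0.47, -0.0, -2.35, 1.02]]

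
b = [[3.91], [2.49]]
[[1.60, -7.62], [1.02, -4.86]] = b @ [[0.41, -1.95]]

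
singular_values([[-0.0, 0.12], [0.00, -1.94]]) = [1.94, -0.0]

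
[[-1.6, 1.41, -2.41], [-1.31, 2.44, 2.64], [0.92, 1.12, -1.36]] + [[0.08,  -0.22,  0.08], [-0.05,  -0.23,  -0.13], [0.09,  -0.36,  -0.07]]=[[-1.52, 1.19, -2.33], [-1.36, 2.21, 2.51], [1.01, 0.76, -1.43]]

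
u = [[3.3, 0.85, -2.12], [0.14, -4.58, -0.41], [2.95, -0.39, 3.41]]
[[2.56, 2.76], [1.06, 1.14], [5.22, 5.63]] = u @ [[1.16, 1.25], [-0.24, -0.26], [0.50, 0.54]]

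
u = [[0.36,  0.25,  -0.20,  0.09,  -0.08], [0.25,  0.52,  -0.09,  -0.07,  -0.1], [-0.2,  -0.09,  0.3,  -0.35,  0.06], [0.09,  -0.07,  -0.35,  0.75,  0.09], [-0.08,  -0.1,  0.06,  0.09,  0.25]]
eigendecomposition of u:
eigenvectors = [[-0.33, -0.46, -0.35, 0.74, -0.09], [-0.15, -0.73, 0.03, -0.45, 0.48], [0.51, 0.08, -0.81, -0.07, 0.27], [-0.78, 0.39, -0.38, -0.27, 0.12], [0.0, 0.29, 0.27, 0.41, 0.82]]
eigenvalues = [1.0, 0.77, 0.03, 0.15, 0.23]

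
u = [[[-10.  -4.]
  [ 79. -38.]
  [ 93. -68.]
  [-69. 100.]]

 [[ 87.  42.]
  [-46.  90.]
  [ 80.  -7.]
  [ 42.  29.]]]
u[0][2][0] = 93.0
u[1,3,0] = 42.0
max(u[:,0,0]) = 87.0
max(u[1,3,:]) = 42.0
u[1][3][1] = 29.0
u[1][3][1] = 29.0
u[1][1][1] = 90.0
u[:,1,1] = [-38.0, 90.0]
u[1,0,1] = 42.0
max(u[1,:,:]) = 90.0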